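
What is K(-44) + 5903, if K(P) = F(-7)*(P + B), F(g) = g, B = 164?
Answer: 5063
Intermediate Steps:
K(P) = -1148 - 7*P (K(P) = -7*(P + 164) = -7*(164 + P) = -1148 - 7*P)
K(-44) + 5903 = (-1148 - 7*(-44)) + 5903 = (-1148 + 308) + 5903 = -840 + 5903 = 5063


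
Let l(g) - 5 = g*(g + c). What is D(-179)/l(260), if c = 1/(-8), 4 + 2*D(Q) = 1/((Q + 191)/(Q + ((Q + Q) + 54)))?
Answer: -177/540580 ≈ -0.00032743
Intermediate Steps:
D(Q) = -2 + (54 + 3*Q)/(2*(191 + Q)) (D(Q) = -2 + 1/(2*(((Q + 191)/(Q + ((Q + Q) + 54))))) = -2 + 1/(2*(((191 + Q)/(Q + (2*Q + 54))))) = -2 + 1/(2*(((191 + Q)/(Q + (54 + 2*Q))))) = -2 + 1/(2*(((191 + Q)/(54 + 3*Q)))) = -2 + ((54 + 3*Q)/(191 + Q))/2 = -2 + (54 + 3*Q)/(2*(191 + Q)))
c = -⅛ ≈ -0.12500
l(g) = 5 + g*(-⅛ + g) (l(g) = 5 + g*(g - ⅛) = 5 + g*(-⅛ + g))
D(-179)/l(260) = ((-710 - 1*(-179))/(2*(191 - 179)))/(5 + 260² - ⅛*260) = ((½)*(-710 + 179)/12)/(5 + 67600 - 65/2) = ((½)*(1/12)*(-531))/(135145/2) = -177/8*2/135145 = -177/540580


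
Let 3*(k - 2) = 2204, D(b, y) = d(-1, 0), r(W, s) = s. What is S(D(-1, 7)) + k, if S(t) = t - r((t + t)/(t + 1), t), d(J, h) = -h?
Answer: 2210/3 ≈ 736.67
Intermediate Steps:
D(b, y) = 0 (D(b, y) = -1*0 = 0)
S(t) = 0 (S(t) = t - t = 0)
k = 2210/3 (k = 2 + (1/3)*2204 = 2 + 2204/3 = 2210/3 ≈ 736.67)
S(D(-1, 7)) + k = 0 + 2210/3 = 2210/3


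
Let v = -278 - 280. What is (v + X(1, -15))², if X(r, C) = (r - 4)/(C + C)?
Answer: 31125241/100 ≈ 3.1125e+5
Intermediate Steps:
X(r, C) = (-4 + r)/(2*C) (X(r, C) = (-4 + r)/((2*C)) = (-4 + r)*(1/(2*C)) = (-4 + r)/(2*C))
v = -558
(v + X(1, -15))² = (-558 + (½)*(-4 + 1)/(-15))² = (-558 + (½)*(-1/15)*(-3))² = (-558 + ⅒)² = (-5579/10)² = 31125241/100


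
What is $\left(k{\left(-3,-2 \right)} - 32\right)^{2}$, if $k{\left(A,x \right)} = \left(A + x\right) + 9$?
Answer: $784$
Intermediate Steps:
$k{\left(A,x \right)} = 9 + A + x$
$\left(k{\left(-3,-2 \right)} - 32\right)^{2} = \left(\left(9 - 3 - 2\right) - 32\right)^{2} = \left(4 - 32\right)^{2} = \left(-28\right)^{2} = 784$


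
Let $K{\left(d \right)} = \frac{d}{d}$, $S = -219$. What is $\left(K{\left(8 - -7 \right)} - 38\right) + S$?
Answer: $-256$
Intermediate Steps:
$K{\left(d \right)} = 1$
$\left(K{\left(8 - -7 \right)} - 38\right) + S = \left(1 - 38\right) - 219 = -37 - 219 = -256$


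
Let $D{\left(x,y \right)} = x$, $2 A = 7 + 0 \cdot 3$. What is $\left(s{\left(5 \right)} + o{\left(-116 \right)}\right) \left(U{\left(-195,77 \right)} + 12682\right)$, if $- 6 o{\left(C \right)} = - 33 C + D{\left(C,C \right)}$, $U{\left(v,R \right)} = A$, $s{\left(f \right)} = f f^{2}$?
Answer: $- \frac{12524817}{2} \approx -6.2624 \cdot 10^{6}$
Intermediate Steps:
$A = \frac{7}{2}$ ($A = \frac{7 + 0 \cdot 3}{2} = \frac{7 + 0}{2} = \frac{1}{2} \cdot 7 = \frac{7}{2} \approx 3.5$)
$s{\left(f \right)} = f^{3}$
$U{\left(v,R \right)} = \frac{7}{2}$
$o{\left(C \right)} = \frac{16 C}{3}$ ($o{\left(C \right)} = - \frac{- 33 C + C}{6} = - \frac{\left(-32\right) C}{6} = \frac{16 C}{3}$)
$\left(s{\left(5 \right)} + o{\left(-116 \right)}\right) \left(U{\left(-195,77 \right)} + 12682\right) = \left(5^{3} + \frac{16}{3} \left(-116\right)\right) \left(\frac{7}{2} + 12682\right) = \left(125 - \frac{1856}{3}\right) \frac{25371}{2} = \left(- \frac{1481}{3}\right) \frac{25371}{2} = - \frac{12524817}{2}$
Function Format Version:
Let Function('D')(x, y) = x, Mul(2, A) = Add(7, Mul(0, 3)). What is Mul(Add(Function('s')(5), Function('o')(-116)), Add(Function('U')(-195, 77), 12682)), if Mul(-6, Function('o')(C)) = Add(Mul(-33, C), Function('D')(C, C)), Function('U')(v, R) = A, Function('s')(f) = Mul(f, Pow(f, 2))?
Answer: Rational(-12524817, 2) ≈ -6.2624e+6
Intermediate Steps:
A = Rational(7, 2) (A = Mul(Rational(1, 2), Add(7, Mul(0, 3))) = Mul(Rational(1, 2), Add(7, 0)) = Mul(Rational(1, 2), 7) = Rational(7, 2) ≈ 3.5000)
Function('s')(f) = Pow(f, 3)
Function('U')(v, R) = Rational(7, 2)
Function('o')(C) = Mul(Rational(16, 3), C) (Function('o')(C) = Mul(Rational(-1, 6), Add(Mul(-33, C), C)) = Mul(Rational(-1, 6), Mul(-32, C)) = Mul(Rational(16, 3), C))
Mul(Add(Function('s')(5), Function('o')(-116)), Add(Function('U')(-195, 77), 12682)) = Mul(Add(Pow(5, 3), Mul(Rational(16, 3), -116)), Add(Rational(7, 2), 12682)) = Mul(Add(125, Rational(-1856, 3)), Rational(25371, 2)) = Mul(Rational(-1481, 3), Rational(25371, 2)) = Rational(-12524817, 2)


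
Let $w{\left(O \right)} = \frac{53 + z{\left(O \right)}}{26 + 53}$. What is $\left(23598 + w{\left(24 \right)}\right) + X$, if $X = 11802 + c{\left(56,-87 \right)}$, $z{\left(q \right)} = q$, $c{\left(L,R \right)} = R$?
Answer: $\frac{2789804}{79} \approx 35314.0$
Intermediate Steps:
$X = 11715$ ($X = 11802 - 87 = 11715$)
$w{\left(O \right)} = \frac{53}{79} + \frac{O}{79}$ ($w{\left(O \right)} = \frac{53 + O}{26 + 53} = \frac{53 + O}{79} = \left(53 + O\right) \frac{1}{79} = \frac{53}{79} + \frac{O}{79}$)
$\left(23598 + w{\left(24 \right)}\right) + X = \left(23598 + \left(\frac{53}{79} + \frac{1}{79} \cdot 24\right)\right) + 11715 = \left(23598 + \left(\frac{53}{79} + \frac{24}{79}\right)\right) + 11715 = \left(23598 + \frac{77}{79}\right) + 11715 = \frac{1864319}{79} + 11715 = \frac{2789804}{79}$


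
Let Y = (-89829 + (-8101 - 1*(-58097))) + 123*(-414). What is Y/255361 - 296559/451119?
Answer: -38890302548/38399399653 ≈ -1.0128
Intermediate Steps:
Y = -90755 (Y = (-89829 + (-8101 + 58097)) - 50922 = (-89829 + 49996) - 50922 = -39833 - 50922 = -90755)
Y/255361 - 296559/451119 = -90755/255361 - 296559/451119 = -90755*1/255361 - 296559*1/451119 = -90755/255361 - 98853/150373 = -38890302548/38399399653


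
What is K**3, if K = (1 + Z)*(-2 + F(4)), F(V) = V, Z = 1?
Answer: 64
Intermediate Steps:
K = 4 (K = (1 + 1)*(-2 + 4) = 2*2 = 4)
K**3 = 4**3 = 64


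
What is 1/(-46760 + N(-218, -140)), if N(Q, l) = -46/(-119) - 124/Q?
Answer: -12971/606511568 ≈ -2.1386e-5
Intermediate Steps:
N(Q, l) = 46/119 - 124/Q (N(Q, l) = -46*(-1/119) - 124/Q = 46/119 - 124/Q)
1/(-46760 + N(-218, -140)) = 1/(-46760 + (46/119 - 124/(-218))) = 1/(-46760 + (46/119 - 124*(-1/218))) = 1/(-46760 + (46/119 + 62/109)) = 1/(-46760 + 12392/12971) = 1/(-606511568/12971) = -12971/606511568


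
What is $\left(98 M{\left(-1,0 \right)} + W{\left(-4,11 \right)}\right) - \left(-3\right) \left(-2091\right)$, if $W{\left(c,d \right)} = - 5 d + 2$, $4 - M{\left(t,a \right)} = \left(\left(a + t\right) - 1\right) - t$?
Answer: $-5836$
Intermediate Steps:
$M{\left(t,a \right)} = 5 - a$ ($M{\left(t,a \right)} = 4 - \left(\left(\left(a + t\right) - 1\right) - t\right) = 4 - \left(\left(-1 + a + t\right) - t\right) = 4 - \left(-1 + a\right) = 5 - a$)
$W{\left(c,d \right)} = 2 - 5 d$
$\left(98 M{\left(-1,0 \right)} + W{\left(-4,11 \right)}\right) - \left(-3\right) \left(-2091\right) = \left(98 \left(5 - 0\right) + \left(2 - 55\right)\right) - \left(-3\right) \left(-2091\right) = \left(98 \left(5 + 0\right) + \left(2 - 55\right)\right) - 6273 = \left(98 \cdot 5 - 53\right) - 6273 = \left(490 - 53\right) - 6273 = 437 - 6273 = -5836$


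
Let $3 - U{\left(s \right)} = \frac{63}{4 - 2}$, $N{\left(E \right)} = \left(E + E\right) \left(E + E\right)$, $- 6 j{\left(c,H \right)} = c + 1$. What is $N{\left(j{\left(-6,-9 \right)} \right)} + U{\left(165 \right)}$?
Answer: $- \frac{463}{18} \approx -25.722$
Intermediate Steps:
$j{\left(c,H \right)} = - \frac{1}{6} - \frac{c}{6}$ ($j{\left(c,H \right)} = - \frac{c + 1}{6} = - \frac{1 + c}{6} = - \frac{1}{6} - \frac{c}{6}$)
$N{\left(E \right)} = 4 E^{2}$ ($N{\left(E \right)} = 2 E 2 E = 4 E^{2}$)
$U{\left(s \right)} = - \frac{57}{2}$ ($U{\left(s \right)} = 3 - \frac{63}{4 - 2} = 3 - \frac{63}{2} = - \frac{57}{2}$)
$N{\left(j{\left(-6,-9 \right)} \right)} + U{\left(165 \right)} = 4 \left(- \frac{1}{6} - -1\right)^{2} - \frac{57}{2} = 4 \left(- \frac{1}{6} + 1\right)^{2} - \frac{57}{2} = 4 \left(\frac{5}{6}\right)^{2} - \frac{57}{2} = 4 \cdot \frac{25}{36} - \frac{57}{2} = \frac{25}{9} - \frac{57}{2} = - \frac{463}{18}$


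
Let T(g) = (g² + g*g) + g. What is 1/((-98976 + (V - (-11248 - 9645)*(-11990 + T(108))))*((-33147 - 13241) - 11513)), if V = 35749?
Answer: -1/13842858230951 ≈ -7.2239e-14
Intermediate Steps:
T(g) = g + 2*g² (T(g) = (g² + g²) + g = 2*g² + g = g + 2*g²)
1/((-98976 + (V - (-11248 - 9645)*(-11990 + T(108))))*((-33147 - 13241) - 11513)) = 1/((-98976 + (35749 - (-11248 - 9645)*(-11990 + 108*(1 + 2*108))))*((-33147 - 13241) - 11513)) = 1/((-98976 + (35749 - (-20893)*(-11990 + 108*(1 + 216))))*(-46388 - 11513)) = 1/(-98976 + (35749 - (-20893)*(-11990 + 108*217))*(-57901)) = -1/57901/(-98976 + (35749 - (-20893)*(-11990 + 23436))) = -1/57901/(-98976 + (35749 - (-20893)*11446)) = -1/57901/(-98976 + (35749 - 1*(-239141278))) = -1/57901/(-98976 + (35749 + 239141278)) = -1/57901/(-98976 + 239177027) = -1/57901/239078051 = (1/239078051)*(-1/57901) = -1/13842858230951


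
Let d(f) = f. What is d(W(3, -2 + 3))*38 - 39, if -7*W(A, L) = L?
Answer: -311/7 ≈ -44.429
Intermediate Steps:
W(A, L) = -L/7
d(W(3, -2 + 3))*38 - 39 = -(-2 + 3)/7*38 - 39 = -1/7*1*38 - 39 = -1/7*38 - 39 = -38/7 - 39 = -311/7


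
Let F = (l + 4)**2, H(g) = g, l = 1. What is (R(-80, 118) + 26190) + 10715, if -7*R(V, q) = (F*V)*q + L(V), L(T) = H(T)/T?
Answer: 494334/7 ≈ 70619.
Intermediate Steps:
F = 25 (F = (1 + 4)**2 = 5**2 = 25)
L(T) = 1 (L(T) = T/T = 1)
R(V, q) = -1/7 - 25*V*q/7 (R(V, q) = -((25*V)*q + 1)/7 = -(25*V*q + 1)/7 = -(1 + 25*V*q)/7 = -1/7 - 25*V*q/7)
(R(-80, 118) + 26190) + 10715 = ((-1/7 - 25/7*(-80)*118) + 26190) + 10715 = ((-1/7 + 236000/7) + 26190) + 10715 = (235999/7 + 26190) + 10715 = 419329/7 + 10715 = 494334/7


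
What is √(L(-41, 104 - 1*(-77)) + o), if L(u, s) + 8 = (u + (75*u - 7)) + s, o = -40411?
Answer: I*√43361 ≈ 208.23*I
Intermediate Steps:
L(u, s) = -15 + s + 76*u (L(u, s) = -8 + ((u + (75*u - 7)) + s) = -8 + ((u + (-7 + 75*u)) + s) = -8 + ((-7 + 76*u) + s) = -8 + (-7 + s + 76*u) = -15 + s + 76*u)
√(L(-41, 104 - 1*(-77)) + o) = √((-15 + (104 - 1*(-77)) + 76*(-41)) - 40411) = √((-15 + (104 + 77) - 3116) - 40411) = √((-15 + 181 - 3116) - 40411) = √(-2950 - 40411) = √(-43361) = I*√43361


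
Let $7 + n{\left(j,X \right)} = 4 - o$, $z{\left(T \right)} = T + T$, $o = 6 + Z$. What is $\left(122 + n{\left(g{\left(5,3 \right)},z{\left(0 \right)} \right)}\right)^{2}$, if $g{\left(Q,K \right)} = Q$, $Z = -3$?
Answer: $13456$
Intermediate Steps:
$o = 3$ ($o = 6 - 3 = 3$)
$z{\left(T \right)} = 2 T$
$n{\left(j,X \right)} = -6$ ($n{\left(j,X \right)} = -7 + \left(4 - 3\right) = -7 + 1 = -6$)
$\left(122 + n{\left(g{\left(5,3 \right)},z{\left(0 \right)} \right)}\right)^{2} = \left(122 - 6\right)^{2} = 116^{2} = 13456$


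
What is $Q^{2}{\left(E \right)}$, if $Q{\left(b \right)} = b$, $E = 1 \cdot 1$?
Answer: $1$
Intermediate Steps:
$E = 1$
$Q^{2}{\left(E \right)} = 1^{2} = 1$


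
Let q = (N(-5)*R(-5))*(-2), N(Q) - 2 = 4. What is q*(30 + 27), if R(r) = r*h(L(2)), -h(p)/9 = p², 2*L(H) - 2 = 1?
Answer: -69255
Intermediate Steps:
L(H) = 3/2 (L(H) = 1 + (½)*1 = 1 + ½ = 3/2)
h(p) = -9*p²
N(Q) = 6 (N(Q) = 2 + 4 = 6)
R(r) = -81*r/4 (R(r) = r*(-9*(3/2)²) = r*(-9*9/4) = r*(-81/4) = -81*r/4)
q = -1215 (q = (6*(-81/4*(-5)))*(-2) = (6*(405/4))*(-2) = (1215/2)*(-2) = -1215)
q*(30 + 27) = -1215*(30 + 27) = -1215*57 = -69255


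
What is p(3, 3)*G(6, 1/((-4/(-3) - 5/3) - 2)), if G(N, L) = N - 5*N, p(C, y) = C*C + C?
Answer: -288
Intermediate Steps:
p(C, y) = C + C² (p(C, y) = C² + C = C + C²)
G(N, L) = -4*N (G(N, L) = N - 5*N = -4*N)
p(3, 3)*G(6, 1/((-4/(-3) - 5/3) - 2)) = (3*(1 + 3))*(-4*6) = (3*4)*(-24) = 12*(-24) = -288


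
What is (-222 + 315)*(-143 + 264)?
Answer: 11253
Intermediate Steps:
(-222 + 315)*(-143 + 264) = 93*121 = 11253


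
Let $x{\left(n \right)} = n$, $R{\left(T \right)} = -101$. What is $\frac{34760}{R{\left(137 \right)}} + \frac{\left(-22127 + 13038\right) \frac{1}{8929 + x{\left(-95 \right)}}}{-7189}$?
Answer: $- \frac{2207524161771}{6414270226} \approx -344.16$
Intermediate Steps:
$\frac{34760}{R{\left(137 \right)}} + \frac{\left(-22127 + 13038\right) \frac{1}{8929 + x{\left(-95 \right)}}}{-7189} = \frac{34760}{-101} + \frac{\left(-22127 + 13038\right) \frac{1}{8929 - 95}}{-7189} = 34760 \left(- \frac{1}{101}\right) + - \frac{9089}{8834} \left(- \frac{1}{7189}\right) = - \frac{34760}{101} + \left(-9089\right) \frac{1}{8834} \left(- \frac{1}{7189}\right) = - \frac{34760}{101} - - \frac{9089}{63507626} = - \frac{34760}{101} + \frac{9089}{63507626} = - \frac{2207524161771}{6414270226}$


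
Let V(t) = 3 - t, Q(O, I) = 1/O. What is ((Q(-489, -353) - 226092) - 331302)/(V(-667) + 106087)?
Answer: -272565667/52204173 ≈ -5.2211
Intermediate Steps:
((Q(-489, -353) - 226092) - 331302)/(V(-667) + 106087) = ((1/(-489) - 226092) - 331302)/((3 - 1*(-667)) + 106087) = ((-1/489 - 226092) - 331302)/((3 + 667) + 106087) = (-110558989/489 - 331302)/(670 + 106087) = -272565667/489/106757 = -272565667/489*1/106757 = -272565667/52204173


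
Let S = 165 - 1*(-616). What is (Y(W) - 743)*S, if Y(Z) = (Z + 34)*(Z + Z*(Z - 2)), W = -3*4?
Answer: 2100109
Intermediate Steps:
W = -12
Y(Z) = (34 + Z)*(Z + Z*(-2 + Z))
S = 781 (S = 165 + 616 = 781)
(Y(W) - 743)*S = (-12*(-34 + (-12)² + 33*(-12)) - 743)*781 = (-12*(-34 + 144 - 396) - 743)*781 = (-12*(-286) - 743)*781 = (3432 - 743)*781 = 2689*781 = 2100109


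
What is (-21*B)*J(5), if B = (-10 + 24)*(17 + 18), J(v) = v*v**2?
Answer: -1286250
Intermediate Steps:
J(v) = v**3
B = 490 (B = 14*35 = 490)
(-21*B)*J(5) = -21*490*5**3 = -10290*125 = -1286250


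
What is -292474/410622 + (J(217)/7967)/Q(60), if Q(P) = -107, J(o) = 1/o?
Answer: -27051764691512/37979614040403 ≈ -0.71227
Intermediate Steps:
-292474/410622 + (J(217)/7967)/Q(60) = -292474/410622 + (1/(217*7967))/(-107) = -292474*1/410622 + ((1/217)*(1/7967))*(-1/107) = -146237/205311 + (1/1728839)*(-1/107) = -146237/205311 - 1/184985773 = -27051764691512/37979614040403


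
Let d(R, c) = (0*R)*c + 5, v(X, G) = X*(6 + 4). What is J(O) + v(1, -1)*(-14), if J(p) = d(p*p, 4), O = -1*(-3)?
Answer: -135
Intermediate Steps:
O = 3
v(X, G) = 10*X (v(X, G) = X*10 = 10*X)
d(R, c) = 5 (d(R, c) = 0*c + 5 = 0 + 5 = 5)
J(p) = 5
J(O) + v(1, -1)*(-14) = 5 + (10*1)*(-14) = 5 + 10*(-14) = 5 - 140 = -135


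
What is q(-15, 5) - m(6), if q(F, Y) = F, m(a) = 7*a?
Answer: -57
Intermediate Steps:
q(-15, 5) - m(6) = -15 - 7*6 = -15 - 1*42 = -15 - 42 = -57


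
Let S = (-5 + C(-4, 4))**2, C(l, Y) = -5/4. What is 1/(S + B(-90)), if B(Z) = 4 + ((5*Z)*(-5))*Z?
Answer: -16/3239311 ≈ -4.9393e-6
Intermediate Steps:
C(l, Y) = -5/4 (C(l, Y) = -5*1/4 = -5/4)
B(Z) = 4 - 25*Z**2 (B(Z) = 4 + (-25*Z)*Z = 4 - 25*Z**2)
S = 625/16 (S = (-5 - 5/4)**2 = (-25/4)**2 = 625/16 ≈ 39.063)
1/(S + B(-90)) = 1/(625/16 + (4 - 25*(-90)**2)) = 1/(625/16 + (4 - 25*8100)) = 1/(625/16 + (4 - 202500)) = 1/(625/16 - 202496) = 1/(-3239311/16) = -16/3239311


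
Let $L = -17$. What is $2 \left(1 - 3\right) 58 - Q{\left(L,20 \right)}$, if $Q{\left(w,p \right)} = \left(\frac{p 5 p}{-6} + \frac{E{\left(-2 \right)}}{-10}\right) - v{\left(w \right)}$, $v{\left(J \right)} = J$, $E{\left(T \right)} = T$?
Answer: $\frac{1262}{15} \approx 84.133$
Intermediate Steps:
$Q{\left(w,p \right)} = \frac{1}{5} - w - \frac{5 p^{2}}{6}$ ($Q{\left(w,p \right)} = \left(\frac{p 5 p}{-6} - \frac{2}{-10}\right) - w = \left(5 p p \left(- \frac{1}{6}\right) - - \frac{1}{5}\right) - w = \left(5 p^{2} \left(- \frac{1}{6}\right) + \frac{1}{5}\right) - w = \left(- \frac{5 p^{2}}{6} + \frac{1}{5}\right) - w = \left(\frac{1}{5} - \frac{5 p^{2}}{6}\right) - w = \frac{1}{5} - w - \frac{5 p^{2}}{6}$)
$2 \left(1 - 3\right) 58 - Q{\left(L,20 \right)} = 2 \left(1 - 3\right) 58 - \left(\frac{1}{5} - -17 - \frac{5 \cdot 20^{2}}{6}\right) = 2 \left(-2\right) 58 - \left(\frac{1}{5} + 17 - \frac{1000}{3}\right) = \left(-4\right) 58 - \left(\frac{1}{5} + 17 - \frac{1000}{3}\right) = -232 - - \frac{4742}{15} = -232 + \frac{4742}{15} = \frac{1262}{15}$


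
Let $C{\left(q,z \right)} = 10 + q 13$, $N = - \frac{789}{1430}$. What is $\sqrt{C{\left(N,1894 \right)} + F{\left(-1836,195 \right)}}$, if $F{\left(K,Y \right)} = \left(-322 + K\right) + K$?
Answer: $\frac{3 i \sqrt{5365910}}{110} \approx 63.176 i$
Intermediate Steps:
$F{\left(K,Y \right)} = -322 + 2 K$
$N = - \frac{789}{1430}$ ($N = \left(-789\right) \frac{1}{1430} = - \frac{789}{1430} \approx -0.55175$)
$C{\left(q,z \right)} = 10 + 13 q$
$\sqrt{C{\left(N,1894 \right)} + F{\left(-1836,195 \right)}} = \sqrt{\left(10 + 13 \left(- \frac{789}{1430}\right)\right) + \left(-322 + 2 \left(-1836\right)\right)} = \sqrt{\left(10 - \frac{789}{110}\right) - 3994} = \sqrt{\frac{311}{110} - 3994} = \sqrt{- \frac{439029}{110}} = \frac{3 i \sqrt{5365910}}{110}$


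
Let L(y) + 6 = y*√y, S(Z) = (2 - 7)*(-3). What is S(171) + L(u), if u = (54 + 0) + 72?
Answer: 9 + 378*√14 ≈ 1423.3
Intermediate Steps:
S(Z) = 15 (S(Z) = -5*(-3) = 15)
u = 126 (u = 54 + 72 = 126)
L(y) = -6 + y^(3/2) (L(y) = -6 + y*√y = -6 + y^(3/2))
S(171) + L(u) = 15 + (-6 + 126^(3/2)) = 15 + (-6 + 378*√14) = 9 + 378*√14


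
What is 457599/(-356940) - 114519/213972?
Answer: -963817952/530383095 ≈ -1.8172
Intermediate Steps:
457599/(-356940) - 114519/213972 = 457599*(-1/356940) - 114519*1/213972 = -152533/118980 - 38173/71324 = -963817952/530383095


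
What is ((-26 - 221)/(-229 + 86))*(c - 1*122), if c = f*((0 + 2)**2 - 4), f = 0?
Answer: -2318/11 ≈ -210.73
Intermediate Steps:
c = 0 (c = 0*((0 + 2)**2 - 4) = 0*(2**2 - 4) = 0*(4 - 4) = 0*0 = 0)
((-26 - 221)/(-229 + 86))*(c - 1*122) = ((-26 - 221)/(-229 + 86))*(0 - 1*122) = (-247/(-143))*(0 - 122) = -247*(-1/143)*(-122) = (19/11)*(-122) = -2318/11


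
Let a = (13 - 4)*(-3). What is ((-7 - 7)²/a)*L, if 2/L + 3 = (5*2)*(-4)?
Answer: 392/1161 ≈ 0.33764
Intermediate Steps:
a = -27 (a = 9*(-3) = -27)
L = -2/43 (L = 2/(-3 + (5*2)*(-4)) = 2/(-3 + 10*(-4)) = 2/(-3 - 40) = 2/(-43) = 2*(-1/43) = -2/43 ≈ -0.046512)
((-7 - 7)²/a)*L = ((-7 - 7)²/(-27))*(-2/43) = ((-14)²*(-1/27))*(-2/43) = (196*(-1/27))*(-2/43) = -196/27*(-2/43) = 392/1161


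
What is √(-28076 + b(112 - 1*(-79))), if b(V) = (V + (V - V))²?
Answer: 41*√5 ≈ 91.679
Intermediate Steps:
b(V) = V² (b(V) = (V + 0)² = V²)
√(-28076 + b(112 - 1*(-79))) = √(-28076 + (112 - 1*(-79))²) = √(-28076 + (112 + 79)²) = √(-28076 + 191²) = √(-28076 + 36481) = √8405 = 41*√5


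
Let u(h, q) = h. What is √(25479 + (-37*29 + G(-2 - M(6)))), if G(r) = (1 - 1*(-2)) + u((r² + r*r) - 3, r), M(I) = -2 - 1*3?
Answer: 2*√6106 ≈ 156.28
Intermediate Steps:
M(I) = -5 (M(I) = -2 - 3 = -5)
G(r) = 2*r² (G(r) = (1 - 1*(-2)) + ((r² + r*r) - 3) = (1 + 2) + ((r² + r²) - 3) = 3 + (2*r² - 3) = 3 + (-3 + 2*r²) = 2*r²)
√(25479 + (-37*29 + G(-2 - M(6)))) = √(25479 + (-37*29 + 2*(-2 - 1*(-5))²)) = √(25479 + (-1073 + 2*(-2 + 5)²)) = √(25479 + (-1073 + 2*3²)) = √(25479 + (-1073 + 2*9)) = √(25479 + (-1073 + 18)) = √(25479 - 1055) = √24424 = 2*√6106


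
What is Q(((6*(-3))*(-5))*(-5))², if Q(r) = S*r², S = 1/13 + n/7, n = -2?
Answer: 14803256250000/8281 ≈ 1.7876e+9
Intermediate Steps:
S = -19/91 (S = 1/13 - 2/7 = -19/91 ≈ -0.20879)
Q(r) = -19*r²/91
Q(((6*(-3))*(-5))*(-5))² = (-19*(((6*(-3))*(-5))*(-5))²/91)² = (-19*(-18*(-5)*(-5))²/91)² = (-19*(90*(-5))²/91)² = (-19/91*(-450)²)² = (-19/91*202500)² = (-3847500/91)² = 14803256250000/8281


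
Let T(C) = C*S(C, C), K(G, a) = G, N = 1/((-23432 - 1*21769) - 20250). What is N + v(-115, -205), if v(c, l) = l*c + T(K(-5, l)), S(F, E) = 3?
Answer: 1542025559/65451 ≈ 23560.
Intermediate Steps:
N = -1/65451 (N = 1/((-23432 - 21769) - 20250) = 1/(-45201 - 20250) = 1/(-65451) = -1/65451 ≈ -1.5279e-5)
T(C) = 3*C (T(C) = C*3 = 3*C)
v(c, l) = -15 + c*l (v(c, l) = l*c + 3*(-5) = c*l - 15 = -15 + c*l)
N + v(-115, -205) = -1/65451 + (-15 - 115*(-205)) = -1/65451 + (-15 + 23575) = -1/65451 + 23560 = 1542025559/65451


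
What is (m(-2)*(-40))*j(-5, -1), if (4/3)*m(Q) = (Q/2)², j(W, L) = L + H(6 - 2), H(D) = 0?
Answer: 30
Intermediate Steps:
j(W, L) = L (j(W, L) = L + 0 = L)
m(Q) = 3*Q²/16 (m(Q) = 3*(Q/2)²/4 = 3*(Q²/4)/4 = 3*Q²/16)
(m(-2)*(-40))*j(-5, -1) = (((3/16)*(-2)²)*(-40))*(-1) = (((3/16)*4)*(-40))*(-1) = ((¾)*(-40))*(-1) = -30*(-1) = 30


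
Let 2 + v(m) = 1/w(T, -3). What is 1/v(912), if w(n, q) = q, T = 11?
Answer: -3/7 ≈ -0.42857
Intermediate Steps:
v(m) = -7/3 (v(m) = -2 + 1/(-3) = -2 - 1/3 = -7/3)
1/v(912) = 1/(-7/3) = -3/7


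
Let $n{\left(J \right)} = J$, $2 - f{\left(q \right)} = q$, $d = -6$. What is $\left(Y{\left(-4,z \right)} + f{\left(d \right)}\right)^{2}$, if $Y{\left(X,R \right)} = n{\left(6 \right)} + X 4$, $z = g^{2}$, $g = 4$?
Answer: $4$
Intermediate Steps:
$f{\left(q \right)} = 2 - q$
$z = 16$ ($z = 4^{2} = 16$)
$Y{\left(X,R \right)} = 6 + 4 X$ ($Y{\left(X,R \right)} = 6 + X 4 = 6 + 4 X$)
$\left(Y{\left(-4,z \right)} + f{\left(d \right)}\right)^{2} = \left(\left(6 + 4 \left(-4\right)\right) + \left(2 - -6\right)\right)^{2} = \left(\left(6 - 16\right) + \left(2 + 6\right)\right)^{2} = \left(-10 + 8\right)^{2} = \left(-2\right)^{2} = 4$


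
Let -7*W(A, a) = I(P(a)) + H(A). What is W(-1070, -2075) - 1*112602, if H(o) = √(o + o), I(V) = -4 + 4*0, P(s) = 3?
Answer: -788210/7 - 2*I*√535/7 ≈ -1.126e+5 - 6.6086*I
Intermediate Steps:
I(V) = -4 (I(V) = -4 + 0 = -4)
H(o) = √2*√o (H(o) = √(2*o) = √2*√o)
W(A, a) = 4/7 - √2*√A/7 (W(A, a) = -(-4 + √2*√A)/7 = 4/7 - √2*√A/7)
W(-1070, -2075) - 1*112602 = (4/7 - √2*√(-1070)/7) - 1*112602 = (4/7 - √2*I*√1070/7) - 112602 = (4/7 - 2*I*√535/7) - 112602 = -788210/7 - 2*I*√535/7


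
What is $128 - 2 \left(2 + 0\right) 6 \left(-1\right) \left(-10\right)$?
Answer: $-30720$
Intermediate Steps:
$128 - 2 \left(2 + 0\right) 6 \left(-1\right) \left(-10\right) = 128 - 2 \cdot 2 \cdot 6 \left(-1\right) \left(-10\right) = 128 \left(-2\right) 12 \left(-1\right) \left(-10\right) = 128 \left(\left(-24\right) \left(-1\right)\right) \left(-10\right) = 128 \cdot 24 \left(-10\right) = 3072 \left(-10\right) = -30720$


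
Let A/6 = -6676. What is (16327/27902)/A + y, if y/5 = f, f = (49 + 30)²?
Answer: 34876034570633/1117642512 ≈ 31205.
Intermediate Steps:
A = -40056 (A = 6*(-6676) = -40056)
f = 6241 (f = 79² = 6241)
y = 31205 (y = 5*6241 = 31205)
(16327/27902)/A + y = (16327/27902)/(-40056) + 31205 = (16327*(1/27902))*(-1/40056) + 31205 = (16327/27902)*(-1/40056) + 31205 = -16327/1117642512 + 31205 = 34876034570633/1117642512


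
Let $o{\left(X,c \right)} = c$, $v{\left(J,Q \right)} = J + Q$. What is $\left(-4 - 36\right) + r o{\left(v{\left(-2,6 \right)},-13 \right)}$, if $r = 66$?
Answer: $-898$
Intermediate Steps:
$\left(-4 - 36\right) + r o{\left(v{\left(-2,6 \right)},-13 \right)} = \left(-4 - 36\right) + 66 \left(-13\right) = \left(-4 - 36\right) - 858 = -40 - 858 = -898$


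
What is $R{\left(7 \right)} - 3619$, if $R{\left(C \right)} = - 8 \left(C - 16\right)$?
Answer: $-3547$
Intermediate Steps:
$R{\left(C \right)} = 128 - 8 C$ ($R{\left(C \right)} = - 8 \left(-16 + C\right) = 128 - 8 C$)
$R{\left(7 \right)} - 3619 = \left(128 - 56\right) - 3619 = 72 - 3619 = -3547$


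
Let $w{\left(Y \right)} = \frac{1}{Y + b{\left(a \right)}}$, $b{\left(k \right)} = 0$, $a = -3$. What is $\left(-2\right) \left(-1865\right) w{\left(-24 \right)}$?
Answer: $- \frac{1865}{12} \approx -155.42$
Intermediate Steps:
$w{\left(Y \right)} = \frac{1}{Y}$ ($w{\left(Y \right)} = \frac{1}{Y + 0} = \frac{1}{Y}$)
$\left(-2\right) \left(-1865\right) w{\left(-24 \right)} = \frac{\left(-2\right) \left(-1865\right)}{-24} = 3730 \left(- \frac{1}{24}\right) = - \frac{1865}{12}$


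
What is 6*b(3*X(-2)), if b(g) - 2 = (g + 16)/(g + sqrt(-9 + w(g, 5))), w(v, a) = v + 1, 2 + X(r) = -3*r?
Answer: 24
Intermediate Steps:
X(r) = -2 - 3*r
w(v, a) = 1 + v
b(g) = 2 + (16 + g)/(g + sqrt(-8 + g)) (b(g) = 2 + (g + 16)/(g + sqrt(-9 + (1 + g))) = 2 + (16 + g)/(g + sqrt(-8 + g)))
6*b(3*X(-2)) = 6*((16 + 2*sqrt(-8 + 3*(-2 - 3*(-2))) + 3*(3*(-2 - 3*(-2))))/(3*(-2 - 3*(-2)) + sqrt(-8 + 3*(-2 - 3*(-2))))) = 6*((16 + 2*sqrt(-8 + 3*(-2 + 6)) + 3*(3*(-2 + 6)))/(3*(-2 + 6) + sqrt(-8 + 3*(-2 + 6)))) = 6*((16 + 2*sqrt(-8 + 3*4) + 3*(3*4))/(3*4 + sqrt(-8 + 3*4))) = 6*((16 + 2*sqrt(-8 + 12) + 3*12)/(12 + sqrt(-8 + 12))) = 6*((16 + 2*sqrt(4) + 36)/(12 + sqrt(4))) = 6*((16 + 2*2 + 36)/(12 + 2)) = 6*((16 + 4 + 36)/14) = 6*((1/14)*56) = 6*4 = 24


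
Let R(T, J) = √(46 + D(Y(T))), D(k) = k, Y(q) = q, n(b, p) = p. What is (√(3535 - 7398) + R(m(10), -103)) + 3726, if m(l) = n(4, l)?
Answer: 3726 + 2*√14 + I*√3863 ≈ 3733.5 + 62.153*I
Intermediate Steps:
m(l) = l
R(T, J) = √(46 + T)
(√(3535 - 7398) + R(m(10), -103)) + 3726 = (√(3535 - 7398) + √(46 + 10)) + 3726 = (√(-3863) + √56) + 3726 = (I*√3863 + 2*√14) + 3726 = (2*√14 + I*√3863) + 3726 = 3726 + 2*√14 + I*√3863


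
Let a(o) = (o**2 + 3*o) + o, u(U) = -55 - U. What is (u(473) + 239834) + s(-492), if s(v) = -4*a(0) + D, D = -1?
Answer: 239305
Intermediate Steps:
a(o) = o**2 + 4*o
s(v) = -1 (s(v) = -0*(4 + 0) - 1 = -0*4 - 1 = -4*0 - 1 = 0 - 1 = -1)
(u(473) + 239834) + s(-492) = ((-55 - 1*473) + 239834) - 1 = ((-55 - 473) + 239834) - 1 = (-528 + 239834) - 1 = 239306 - 1 = 239305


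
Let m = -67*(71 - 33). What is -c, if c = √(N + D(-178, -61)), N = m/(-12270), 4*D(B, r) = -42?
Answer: -I*√1549566030/12270 ≈ -3.2082*I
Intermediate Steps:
m = -2546 (m = -67*38 = -2546)
D(B, r) = -21/2 (D(B, r) = (¼)*(-42) = -21/2)
N = 1273/6135 (N = -2546/(-12270) = -2546*(-1/12270) = 1273/6135 ≈ 0.20750)
c = I*√1549566030/12270 (c = √(1273/6135 - 21/2) = √(-126289/12270) = I*√1549566030/12270 ≈ 3.2082*I)
-c = -I*√1549566030/12270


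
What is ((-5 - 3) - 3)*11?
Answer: -121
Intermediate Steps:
((-5 - 3) - 3)*11 = (-8 - 3)*11 = -11*11 = -121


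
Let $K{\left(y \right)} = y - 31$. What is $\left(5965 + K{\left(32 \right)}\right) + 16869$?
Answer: $22835$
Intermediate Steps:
$K{\left(y \right)} = -31 + y$ ($K{\left(y \right)} = y - 31 = -31 + y$)
$\left(5965 + K{\left(32 \right)}\right) + 16869 = \left(5965 + \left(-31 + 32\right)\right) + 16869 = \left(5965 + 1\right) + 16869 = 5966 + 16869 = 22835$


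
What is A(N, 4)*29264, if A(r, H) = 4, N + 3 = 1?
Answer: 117056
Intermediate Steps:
N = -2 (N = -3 + 1 = -2)
A(N, 4)*29264 = 4*29264 = 117056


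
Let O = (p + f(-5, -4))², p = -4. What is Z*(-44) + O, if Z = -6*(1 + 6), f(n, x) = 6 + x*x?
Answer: 2172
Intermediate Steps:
f(n, x) = 6 + x²
Z = -42 (Z = -6*7 = -42)
O = 324 (O = (-4 + (6 + (-4)²))² = (-4 + (6 + 16))² = (-4 + 22)² = 18² = 324)
Z*(-44) + O = -42*(-44) + 324 = 1848 + 324 = 2172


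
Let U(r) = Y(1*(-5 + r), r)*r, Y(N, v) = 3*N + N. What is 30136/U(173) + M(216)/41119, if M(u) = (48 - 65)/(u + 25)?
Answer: 37329513749/144007455228 ≈ 0.25922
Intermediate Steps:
M(u) = -17/(25 + u)
Y(N, v) = 4*N
U(r) = r*(-20 + 4*r) (U(r) = (4*(1*(-5 + r)))*r = (4*(-5 + r))*r = (-20 + 4*r)*r = r*(-20 + 4*r))
30136/U(173) + M(216)/41119 = 30136/((4*173*(-5 + 173))) - 17/(25 + 216)/41119 = 30136/((4*173*168)) - 17/241*(1/41119) = 30136/116256 - 17*1/241*(1/41119) = 30136*(1/116256) - 17/241*1/41119 = 3767/14532 - 17/9909679 = 37329513749/144007455228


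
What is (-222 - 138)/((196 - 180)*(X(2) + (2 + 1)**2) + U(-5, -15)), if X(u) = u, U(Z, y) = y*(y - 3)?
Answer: -180/223 ≈ -0.80717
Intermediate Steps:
U(Z, y) = y*(-3 + y)
(-222 - 138)/((196 - 180)*(X(2) + (2 + 1)**2) + U(-5, -15)) = (-222 - 138)/((196 - 180)*(2 + (2 + 1)**2) - 15*(-3 - 15)) = -360/(16*(2 + 3**2) - 15*(-18)) = -360/(16*(2 + 9) + 270) = -360/(16*11 + 270) = -360/(176 + 270) = -360/446 = -360*1/446 = -180/223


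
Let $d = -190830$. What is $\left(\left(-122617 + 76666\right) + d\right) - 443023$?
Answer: $-679804$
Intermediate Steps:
$\left(\left(-122617 + 76666\right) + d\right) - 443023 = \left(\left(-122617 + 76666\right) - 190830\right) - 443023 = \left(-45951 - 190830\right) - 443023 = -236781 - 443023 = -679804$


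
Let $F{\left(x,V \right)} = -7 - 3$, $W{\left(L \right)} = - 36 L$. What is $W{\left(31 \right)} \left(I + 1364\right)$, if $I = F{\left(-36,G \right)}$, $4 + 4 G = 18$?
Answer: $-1511064$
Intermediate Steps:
$G = \frac{7}{2}$ ($G = -1 + \frac{1}{4} \cdot 18 = -1 + \frac{9}{2} = \frac{7}{2} \approx 3.5$)
$F{\left(x,V \right)} = -10$ ($F{\left(x,V \right)} = -7 - 3 = -10$)
$I = -10$
$W{\left(31 \right)} \left(I + 1364\right) = \left(-36\right) 31 \left(-10 + 1364\right) = \left(-1116\right) 1354 = -1511064$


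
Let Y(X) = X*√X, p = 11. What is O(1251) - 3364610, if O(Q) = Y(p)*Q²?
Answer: -3364610 + 17215011*√11 ≈ 5.3731e+7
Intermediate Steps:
Y(X) = X^(3/2)
O(Q) = 11*√11*Q² (O(Q) = 11^(3/2)*Q² = (11*√11)*Q² = 11*√11*Q²)
O(1251) - 3364610 = 11*√11*1251² - 3364610 = 11*√11*1565001 - 3364610 = 17215011*√11 - 3364610 = -3364610 + 17215011*√11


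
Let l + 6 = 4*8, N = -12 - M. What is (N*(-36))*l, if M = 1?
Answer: 12168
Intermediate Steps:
N = -13 (N = -12 - 1*1 = -12 - 1 = -13)
l = 26 (l = -6 + 4*8 = -6 + 32 = 26)
(N*(-36))*l = -13*(-36)*26 = 468*26 = 12168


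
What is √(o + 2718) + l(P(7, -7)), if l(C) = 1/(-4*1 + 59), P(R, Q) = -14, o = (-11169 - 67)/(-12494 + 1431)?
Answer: 1/55 + √332780239610/11063 ≈ 52.162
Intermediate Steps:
o = 11236/11063 (o = -11236/(-11063) = -11236*(-1/11063) = 11236/11063 ≈ 1.0156)
l(C) = 1/55 (l(C) = 1/(-4 + 59) = 1/55)
√(o + 2718) + l(P(7, -7)) = √(11236/11063 + 2718) + 1/55 = √(30080470/11063) + 1/55 = √332780239610/11063 + 1/55 = 1/55 + √332780239610/11063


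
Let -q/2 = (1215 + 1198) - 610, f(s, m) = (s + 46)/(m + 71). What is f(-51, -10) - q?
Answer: 219961/61 ≈ 3605.9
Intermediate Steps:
f(s, m) = (46 + s)/(71 + m)
q = -3606 (q = -2*((1215 + 1198) - 610) = -2*(2413 - 610) = -2*1803 = -3606)
f(-51, -10) - q = (46 - 51)/(71 - 10) - 1*(-3606) = -5/61 + 3606 = 219961/61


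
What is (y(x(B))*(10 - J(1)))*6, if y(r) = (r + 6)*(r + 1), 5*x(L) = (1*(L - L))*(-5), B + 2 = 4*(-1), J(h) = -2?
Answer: 432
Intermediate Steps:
B = -6 (B = -2 + 4*(-1) = -2 - 4 = -6)
x(L) = 0 (x(L) = ((1*(L - L))*(-5))/5 = ((1*0)*(-5))/5 = (0*(-5))/5 = (⅕)*0 = 0)
y(r) = (1 + r)*(6 + r) (y(r) = (6 + r)*(1 + r) = (1 + r)*(6 + r))
(y(x(B))*(10 - J(1)))*6 = ((6 + 0² + 7*0)*(10 - 1*(-2)))*6 = ((6 + 0 + 0)*(10 + 2))*6 = (6*12)*6 = 72*6 = 432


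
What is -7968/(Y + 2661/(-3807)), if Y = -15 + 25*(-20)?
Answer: 5055696/327211 ≈ 15.451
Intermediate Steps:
Y = -515 (Y = -15 - 500 = -515)
-7968/(Y + 2661/(-3807)) = -7968/(-515 + 2661/(-3807)) = -7968/(-515 + 2661*(-1/3807)) = -7968/(-515 - 887/1269) = -7968/(-654422/1269) = -7968*(-1269/654422) = 5055696/327211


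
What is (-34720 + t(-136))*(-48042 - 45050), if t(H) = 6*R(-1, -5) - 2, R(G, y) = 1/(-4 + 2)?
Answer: 3232619700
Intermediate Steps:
R(G, y) = -1/2 (R(G, y) = 1/(-2) = -1/2)
t(H) = -5 (t(H) = 6*(-1/2) - 2 = -3 - 2 = -5)
(-34720 + t(-136))*(-48042 - 45050) = (-34720 - 5)*(-48042 - 45050) = -34725*(-93092) = 3232619700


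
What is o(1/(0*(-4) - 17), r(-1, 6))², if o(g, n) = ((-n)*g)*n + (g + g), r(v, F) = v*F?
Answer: 4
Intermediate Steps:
r(v, F) = F*v
o(g, n) = 2*g - g*n² (o(g, n) = (-g*n)*n + 2*g = -g*n² + 2*g = 2*g - g*n²)
o(1/(0*(-4) - 17), r(-1, 6))² = ((2 - (6*(-1))²)/(0*(-4) - 17))² = ((2 - 1*(-6)²)/(0 - 17))² = ((2 - 1*36)/(-17))² = (-(2 - 36)/17)² = (-1/17*(-34))² = 2² = 4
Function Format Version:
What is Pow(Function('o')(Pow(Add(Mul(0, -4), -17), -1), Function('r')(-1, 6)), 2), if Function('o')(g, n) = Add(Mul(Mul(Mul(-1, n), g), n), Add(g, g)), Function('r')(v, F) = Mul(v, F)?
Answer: 4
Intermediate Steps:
Function('r')(v, F) = Mul(F, v)
Function('o')(g, n) = Add(Mul(2, g), Mul(-1, g, Pow(n, 2))) (Function('o')(g, n) = Add(Mul(Mul(-1, g, n), n), Mul(2, g)) = Add(Mul(-1, g, Pow(n, 2)), Mul(2, g)) = Add(Mul(2, g), Mul(-1, g, Pow(n, 2))))
Pow(Function('o')(Pow(Add(Mul(0, -4), -17), -1), Function('r')(-1, 6)), 2) = Pow(Mul(Pow(Add(Mul(0, -4), -17), -1), Add(2, Mul(-1, Pow(Mul(6, -1), 2)))), 2) = Pow(Mul(Pow(Add(0, -17), -1), Add(2, Mul(-1, Pow(-6, 2)))), 2) = Pow(Mul(Pow(-17, -1), Add(2, Mul(-1, 36))), 2) = Pow(Mul(Rational(-1, 17), Add(2, -36)), 2) = Pow(Mul(Rational(-1, 17), -34), 2) = Pow(2, 2) = 4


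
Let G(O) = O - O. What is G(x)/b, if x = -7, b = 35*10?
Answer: 0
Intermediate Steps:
b = 350
G(O) = 0
G(x)/b = 0/350 = 0*(1/350) = 0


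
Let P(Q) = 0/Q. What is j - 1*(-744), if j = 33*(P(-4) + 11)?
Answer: 1107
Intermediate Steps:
P(Q) = 0
j = 363 (j = 33*(0 + 11) = 33*11 = 363)
j - 1*(-744) = 363 - 1*(-744) = 363 + 744 = 1107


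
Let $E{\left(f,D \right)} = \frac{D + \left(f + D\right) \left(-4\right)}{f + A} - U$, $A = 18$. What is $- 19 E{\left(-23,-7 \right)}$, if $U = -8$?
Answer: $\frac{1387}{5} \approx 277.4$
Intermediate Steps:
$E{\left(f,D \right)} = 8 + \frac{- 4 f - 3 D}{18 + f}$ ($E{\left(f,D \right)} = \frac{D + \left(f + D\right) \left(-4\right)}{f + 18} - -8 = \frac{D + \left(D + f\right) \left(-4\right)}{18 + f} + 8 = \frac{D - \left(4 D + 4 f\right)}{18 + f} + 8 = \frac{- 4 f - 3 D}{18 + f} + 8 = 8 + \frac{- 4 f - 3 D}{18 + f}$)
$- 19 E{\left(-23,-7 \right)} = - 19 \frac{144 - -21 + 4 \left(-23\right)}{18 - 23} = - 19 \frac{144 + 21 - 92}{-5} = - 19 \left(\left(- \frac{1}{5}\right) 73\right) = \left(-19\right) \left(- \frac{73}{5}\right) = \frac{1387}{5}$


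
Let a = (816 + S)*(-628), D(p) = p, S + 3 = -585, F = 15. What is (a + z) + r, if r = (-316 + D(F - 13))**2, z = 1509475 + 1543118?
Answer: 3008005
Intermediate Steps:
S = -588 (S = -3 - 585 = -588)
z = 3052593
r = 98596 (r = (-316 + (15 - 13))**2 = (-316 + 2)**2 = (-314)**2 = 98596)
a = -143184 (a = (816 - 588)*(-628) = 228*(-628) = -143184)
(a + z) + r = (-143184 + 3052593) + 98596 = 2909409 + 98596 = 3008005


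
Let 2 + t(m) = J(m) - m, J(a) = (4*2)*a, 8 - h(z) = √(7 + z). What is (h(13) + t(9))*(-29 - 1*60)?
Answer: -6141 + 178*√5 ≈ -5743.0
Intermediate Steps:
h(z) = 8 - √(7 + z)
J(a) = 8*a
t(m) = -2 + 7*m (t(m) = -2 + (8*m - m) = -2 + 7*m)
(h(13) + t(9))*(-29 - 1*60) = ((8 - √(7 + 13)) + (-2 + 7*9))*(-29 - 1*60) = ((8 - √20) + (-2 + 63))*(-29 - 60) = ((8 - 2*√5) + 61)*(-89) = (69 - 2*√5)*(-89) = -6141 + 178*√5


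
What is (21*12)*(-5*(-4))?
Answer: 5040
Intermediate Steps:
(21*12)*(-5*(-4)) = 252*20 = 5040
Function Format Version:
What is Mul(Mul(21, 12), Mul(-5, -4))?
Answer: 5040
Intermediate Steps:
Mul(Mul(21, 12), Mul(-5, -4)) = Mul(252, 20) = 5040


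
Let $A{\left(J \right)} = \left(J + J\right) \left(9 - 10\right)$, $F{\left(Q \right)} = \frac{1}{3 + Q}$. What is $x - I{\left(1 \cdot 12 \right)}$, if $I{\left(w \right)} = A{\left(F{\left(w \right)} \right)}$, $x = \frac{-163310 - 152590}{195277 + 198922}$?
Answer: $- \frac{303854}{454845} \approx -0.66804$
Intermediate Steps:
$A{\left(J \right)} = - 2 J$ ($A{\left(J \right)} = 2 J \left(-1\right) = - 2 J$)
$x = - \frac{24300}{30323}$ ($x = - \frac{315900}{394199} = \left(-315900\right) \frac{1}{394199} = - \frac{24300}{30323} \approx -0.80137$)
$I{\left(w \right)} = - \frac{2}{3 + w}$
$x - I{\left(1 \cdot 12 \right)} = - \frac{24300}{30323} - - \frac{2}{3 + 1 \cdot 12} = - \frac{24300}{30323} - - \frac{2}{3 + 12} = - \frac{24300}{30323} - - \frac{2}{15} = - \frac{24300}{30323} + \frac{2}{15} = - \frac{303854}{454845}$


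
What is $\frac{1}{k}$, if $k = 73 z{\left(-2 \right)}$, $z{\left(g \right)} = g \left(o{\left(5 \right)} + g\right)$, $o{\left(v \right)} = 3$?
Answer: $- \frac{1}{146} \approx -0.0068493$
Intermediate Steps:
$z{\left(g \right)} = g \left(3 + g\right)$
$k = -146$ ($k = 73 \left(- 2 \left(3 - 2\right)\right) = 73 \left(\left(-2\right) 1\right) = 73 \left(-2\right) = -146$)
$\frac{1}{k} = \frac{1}{-146} = - \frac{1}{146}$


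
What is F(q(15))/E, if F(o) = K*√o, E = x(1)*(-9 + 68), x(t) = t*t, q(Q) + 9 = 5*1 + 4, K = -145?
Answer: 0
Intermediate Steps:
q(Q) = 0 (q(Q) = -9 + (5*1 + 4) = -9 + (5 + 4) = -9 + 9 = 0)
x(t) = t²
E = 59 (E = 1²*(-9 + 68) = 1*59 = 59)
F(o) = -145*√o
F(q(15))/E = -145*√0/59 = -145*0*(1/59) = 0*(1/59) = 0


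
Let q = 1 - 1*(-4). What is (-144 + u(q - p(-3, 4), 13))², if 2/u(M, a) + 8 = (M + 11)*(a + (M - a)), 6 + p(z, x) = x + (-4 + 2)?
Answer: 153338689/7396 ≈ 20733.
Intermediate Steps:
p(z, x) = -8 + x (p(z, x) = -6 + (x + (-4 + 2)) = -6 + (x - 2) = -6 + (-2 + x) = -8 + x)
q = 5 (q = 1 + 4 = 5)
u(M, a) = 2/(-8 + M*(11 + M)) (u(M, a) = 2/(-8 + (M + 11)*(a + (M - a))) = 2/(-8 + (11 + M)*M) = 2/(-8 + M*(11 + M)))
(-144 + u(q - p(-3, 4), 13))² = (-144 + 2/(-8 + (5 - (-8 + 4))² + 11*(5 - (-8 + 4))))² = (-144 + 2/(-8 + (5 - 1*(-4))² + 11*(5 - 1*(-4))))² = (-144 + 2/(-8 + (5 + 4)² + 11*(5 + 4)))² = (-144 + 2/(-8 + 9² + 11*9))² = (-144 + 2/(-8 + 81 + 99))² = (-144 + 2/172)² = (-144 + 2*(1/172))² = (-144 + 1/86)² = (-12383/86)² = 153338689/7396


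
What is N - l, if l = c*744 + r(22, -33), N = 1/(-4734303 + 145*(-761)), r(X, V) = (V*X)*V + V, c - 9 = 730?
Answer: -2779573188169/4844648 ≈ -5.7374e+5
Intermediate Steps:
c = 739 (c = 9 + 730 = 739)
r(X, V) = V + X*V² (r(X, V) = X*V² + V = V + X*V²)
N = -1/4844648 (N = 1/(-4734303 - 110345) = 1/(-4844648) = -1/4844648 ≈ -2.0641e-7)
l = 573741 (l = 739*744 - 33*(1 - 33*22) = 549816 - 33*(1 - 726) = 549816 - 33*(-725) = 549816 + 23925 = 573741)
N - l = -1/4844648 - 1*573741 = -1/4844648 - 573741 = -2779573188169/4844648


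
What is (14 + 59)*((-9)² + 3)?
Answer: 6132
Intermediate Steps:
(14 + 59)*((-9)² + 3) = 73*(81 + 3) = 73*84 = 6132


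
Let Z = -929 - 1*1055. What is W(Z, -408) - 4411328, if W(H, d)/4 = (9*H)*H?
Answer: 137293888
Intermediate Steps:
Z = -1984 (Z = -929 - 1055 = -1984)
W(H, d) = 36*H**2 (W(H, d) = 4*((9*H)*H) = 4*(9*H**2) = 36*H**2)
W(Z, -408) - 4411328 = 36*(-1984)**2 - 4411328 = 36*3936256 - 4411328 = 141705216 - 4411328 = 137293888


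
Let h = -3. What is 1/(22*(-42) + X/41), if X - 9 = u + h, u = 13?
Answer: -41/37865 ≈ -0.0010828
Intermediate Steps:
X = 19 (X = 9 + (13 - 3) = 9 + 10 = 19)
1/(22*(-42) + X/41) = 1/(22*(-42) + 19/41) = 1/(-924 + 19*(1/41)) = 1/(-924 + 19/41) = 1/(-37865/41) = -41/37865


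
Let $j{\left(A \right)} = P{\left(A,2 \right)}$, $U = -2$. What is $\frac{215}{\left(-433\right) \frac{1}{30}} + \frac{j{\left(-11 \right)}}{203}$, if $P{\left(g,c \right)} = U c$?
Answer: $- \frac{1311082}{87899} \approx -14.916$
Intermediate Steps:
$P{\left(g,c \right)} = - 2 c$
$j{\left(A \right)} = -4$ ($j{\left(A \right)} = \left(-2\right) 2 = -4$)
$\frac{215}{\left(-433\right) \frac{1}{30}} + \frac{j{\left(-11 \right)}}{203} = \frac{215}{\left(-433\right) \frac{1}{30}} - \frac{4}{203} = \frac{215}{- \frac{433}{30}} - \frac{4}{203} = 215 \left(- \frac{30}{433}\right) - \frac{4}{203} = - \frac{6450}{433} - \frac{4}{203} = - \frac{1311082}{87899}$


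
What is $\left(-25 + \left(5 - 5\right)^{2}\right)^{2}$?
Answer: $625$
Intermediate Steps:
$\left(-25 + \left(5 - 5\right)^{2}\right)^{2} = \left(-25 + 0^{2}\right)^{2} = \left(-25 + 0\right)^{2} = \left(-25\right)^{2} = 625$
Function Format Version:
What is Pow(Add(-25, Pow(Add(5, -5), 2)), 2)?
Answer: 625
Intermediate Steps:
Pow(Add(-25, Pow(Add(5, -5), 2)), 2) = Pow(Add(-25, Pow(0, 2)), 2) = Pow(Add(-25, 0), 2) = Pow(-25, 2) = 625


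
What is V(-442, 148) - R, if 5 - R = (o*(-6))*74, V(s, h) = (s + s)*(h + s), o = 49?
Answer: 238135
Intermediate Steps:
V(s, h) = 2*s*(h + s) (V(s, h) = (2*s)*(h + s) = 2*s*(h + s))
R = 21761 (R = 5 - 49*(-6)*74 = 5 - (-294)*74 = 5 - 1*(-21756) = 5 + 21756 = 21761)
V(-442, 148) - R = 2*(-442)*(148 - 442) - 1*21761 = 2*(-442)*(-294) - 21761 = 259896 - 21761 = 238135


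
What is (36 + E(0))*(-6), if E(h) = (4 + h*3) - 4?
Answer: -216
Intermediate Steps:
E(h) = 3*h (E(h) = (4 + 3*h) - 4 = 3*h)
(36 + E(0))*(-6) = (36 + 3*0)*(-6) = (36 + 0)*(-6) = 36*(-6) = -216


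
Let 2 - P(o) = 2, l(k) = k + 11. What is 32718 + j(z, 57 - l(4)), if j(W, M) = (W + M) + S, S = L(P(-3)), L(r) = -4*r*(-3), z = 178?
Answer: 32938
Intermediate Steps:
l(k) = 11 + k
P(o) = 0 (P(o) = 2 - 1*2 = 2 - 2 = 0)
L(r) = 12*r
S = 0 (S = 12*0 = 0)
j(W, M) = M + W (j(W, M) = (W + M) + 0 = (M + W) + 0 = M + W)
32718 + j(z, 57 - l(4)) = 32718 + ((57 - (11 + 4)) + 178) = 32718 + ((57 - 1*15) + 178) = 32718 + ((57 - 15) + 178) = 32718 + (42 + 178) = 32718 + 220 = 32938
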